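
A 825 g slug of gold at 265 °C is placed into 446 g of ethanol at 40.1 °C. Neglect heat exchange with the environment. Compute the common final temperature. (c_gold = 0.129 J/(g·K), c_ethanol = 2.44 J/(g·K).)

T_f = Σ m_i c_i T_i / Σ m_i c_i:
T_f = (106.42*265 + 1088.2*40.1) / (106.42 + 1088.2)
    = 71841 / 1194.7 ≈ 60.13 °C

T_f ≈ 60.1 °C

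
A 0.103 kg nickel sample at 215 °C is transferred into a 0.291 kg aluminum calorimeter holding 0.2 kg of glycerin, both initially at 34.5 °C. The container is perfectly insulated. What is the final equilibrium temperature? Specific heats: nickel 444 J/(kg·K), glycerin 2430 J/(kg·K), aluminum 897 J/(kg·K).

Heat gained plus heat lost sum to zero:
0.103×444×(T − 215) + 0.2×2430×(T − 34.5) + 0.291×897×(T − 34.5) = 0
45.73(T − 215) + 486(T − 34.5) + 261.03(T − 34.5) = 0
(45.73 + 486 + 261.03) T = 45.73×215 + 486×34.5 + 261.03×34.5
T = 35605/792.76 ≈ 44.91 °C

T_f ≈ 44.9 °C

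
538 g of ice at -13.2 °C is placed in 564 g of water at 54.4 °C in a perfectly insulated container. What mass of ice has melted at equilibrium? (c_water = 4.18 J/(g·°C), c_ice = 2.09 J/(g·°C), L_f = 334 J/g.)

m_melted ≈ 340 g

Water can give up m c ΔT = 564·4.18·54.4 = 128249 J before reaching 0 °C.
Warming the ice to 0 °C takes 538·2.09·13.2 = 14842 J, leaving 113407 J for melting.
Melting all 538 g of ice would need 538·334 = 179692 J.
113407 J < 179692 J, so only part of the ice melts and the system sits at 0 °C.
m_melt = 113407 / L_f = 339.5 g.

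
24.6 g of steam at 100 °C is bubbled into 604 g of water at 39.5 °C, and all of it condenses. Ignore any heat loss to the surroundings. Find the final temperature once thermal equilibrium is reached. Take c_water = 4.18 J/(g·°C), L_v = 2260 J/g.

T_f ≈ 63.0 °C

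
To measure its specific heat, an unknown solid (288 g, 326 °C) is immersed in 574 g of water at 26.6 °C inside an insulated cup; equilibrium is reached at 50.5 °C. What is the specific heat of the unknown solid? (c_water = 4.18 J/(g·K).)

m_s c (T_s − T_f) = m_water c_water (T_f − T_0):
288·c·(326 − 50.5) = 574·4.18·(50.5 − 26.6)
79344 c = 57344  ⇒  c ≈ 0.7227 J/(g·K)

c ≈ 0.723 J/(g·K)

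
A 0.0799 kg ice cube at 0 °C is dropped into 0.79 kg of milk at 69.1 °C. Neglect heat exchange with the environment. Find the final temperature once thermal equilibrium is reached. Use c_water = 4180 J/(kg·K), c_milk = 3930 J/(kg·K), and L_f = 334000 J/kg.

T_f ≈ 54.6 °C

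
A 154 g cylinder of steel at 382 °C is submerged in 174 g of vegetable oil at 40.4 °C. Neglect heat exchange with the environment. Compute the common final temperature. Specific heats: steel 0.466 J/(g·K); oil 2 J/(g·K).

Heat lost by the steel equals heat gained by the oil:
154*0.466*(382 − T) = 174*2*(T − 40.4)
71.76(382 − T) = 348(T − 40.4)
419.76 T = 41473  ⇒  T ≈ 98.80 °C

T_f ≈ 98.8 °C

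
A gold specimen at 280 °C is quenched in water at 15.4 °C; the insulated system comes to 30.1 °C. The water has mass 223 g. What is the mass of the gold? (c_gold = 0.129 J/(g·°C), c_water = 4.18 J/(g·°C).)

m ≈ 425 g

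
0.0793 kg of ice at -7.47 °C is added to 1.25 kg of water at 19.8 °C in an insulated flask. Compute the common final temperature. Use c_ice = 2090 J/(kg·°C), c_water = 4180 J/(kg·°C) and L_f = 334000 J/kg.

Energy balance with sensible and latent terms:
ice -7.47→0 °C: 0.0793×2090×7.47 = 1238.1; fusion: m_ice L_f = 0.0793×334000 = 26486; warm the meltwater: 331.47 T; water: 5225(T − 19.8)
5556.5 T = 103455 − 27724 = 75731
T ≈ 13.63 °C (positive, so assuming full melt was valid).

T_f ≈ 13.6 °C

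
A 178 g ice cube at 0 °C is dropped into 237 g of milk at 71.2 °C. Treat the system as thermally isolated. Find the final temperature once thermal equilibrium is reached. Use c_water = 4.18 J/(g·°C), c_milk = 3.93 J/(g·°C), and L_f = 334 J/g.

Sum of m c ΔT and latent-heat terms is zero:
melt ice: 178·334 = 59452
  warm the meltwater: 744.04 T
  milk: 931.41(T − 71.2)
1675.5 T = 66316 − 59452 = 6864.4
T ≈ 4.10 °C. Since T > 0 °C, the all-ice-melts assumption holds.

T_f ≈ 4.1 °C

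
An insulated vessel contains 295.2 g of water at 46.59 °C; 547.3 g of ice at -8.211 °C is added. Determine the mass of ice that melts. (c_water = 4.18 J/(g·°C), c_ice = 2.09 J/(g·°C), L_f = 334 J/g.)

Cooling the water to 0 °C releases 295.2·4.18·46.59 = 57489 J.
Of that, 547.3·2.09·8.211 = 9392.2 J goes to bring the ice to 0 °C, leaving 48097 J.
Melting all 547.3 g of ice would need 547.3·334 = 182798 J.
48097 J < 182798 J, so only part of the ice melts and the system sits at 0 °C.
m_melted·334 = 48097  ⇒  m_melted ≈ 144 g.

m_melted ≈ 144 g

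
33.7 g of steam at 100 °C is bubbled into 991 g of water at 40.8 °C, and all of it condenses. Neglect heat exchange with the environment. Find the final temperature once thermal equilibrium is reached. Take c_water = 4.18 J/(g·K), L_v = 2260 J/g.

T_f ≈ 60.5 °C

Conservation of energy gives ΣQ = 0:
steam→water at 100 °C releases m L_v = 33.7·2260 = 76162
  condensate cools 100→T: 33.7·4.18·(T − 100) = 140.87(T − 100)
  water warms: 991·4.18·(T − 40.8) = 4142.4(T − 40.8)
4283.2 T = 76162 + 14087 + 169009 = 259258
T ≈ 60.53 °C, under the boiling point, so the assumption holds.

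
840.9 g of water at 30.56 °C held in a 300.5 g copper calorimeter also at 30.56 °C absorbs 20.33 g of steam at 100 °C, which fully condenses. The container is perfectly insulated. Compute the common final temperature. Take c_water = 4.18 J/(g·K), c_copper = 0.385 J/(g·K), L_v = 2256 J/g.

T_f ≈ 44.5 °C

Heat gained plus heat lost sum to zero:
condense steam: −20.33·2256 = −45864
  condensed water 100 °C→T: 84.98(T − 100)
  original water: 3515(T − 30.56)
  cup: 115.69(T − 30.56)
3715.6 T = 45864 + 8497.9 + 110953 = 165315
T ≈ 44.49 °C (< 100 °C, so full condensation is consistent).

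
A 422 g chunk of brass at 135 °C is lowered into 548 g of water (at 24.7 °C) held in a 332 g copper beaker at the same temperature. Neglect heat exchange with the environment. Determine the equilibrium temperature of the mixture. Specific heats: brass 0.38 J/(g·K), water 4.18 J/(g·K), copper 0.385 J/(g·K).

Net heat exchanged in the isolated system is zero:
422·0.38·(T − 135) + 548·4.18·(T − 24.7) + 332·0.385·(T − 24.7) = 0
160.36(T − 135) + 2290.6(T − 24.7) + 127.82(T − 24.7) = 0
(160.36 + 2290.6 + 127.82) T = 160.36·135 + 2290.6·24.7 + 127.82·24.7
T = 81385 / 2578.8 = 31.6 °C

T_f ≈ 31.6 °C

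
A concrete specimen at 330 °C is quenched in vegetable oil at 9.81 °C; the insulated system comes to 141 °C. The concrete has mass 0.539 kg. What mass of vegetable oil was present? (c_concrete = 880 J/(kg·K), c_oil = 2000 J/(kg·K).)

m ≈ 0.342 kg

Heat lost by the concrete = heat gained by the oil:
0.539·880·(330 − 141) = m·2000·(141 − 9.81)
262380 m = 89646  ⇒  m ≈ 0.3417 kg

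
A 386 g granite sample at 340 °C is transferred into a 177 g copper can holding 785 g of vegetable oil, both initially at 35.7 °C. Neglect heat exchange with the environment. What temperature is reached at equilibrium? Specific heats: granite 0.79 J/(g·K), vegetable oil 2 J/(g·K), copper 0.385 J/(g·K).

Taking heat into each body as positive, Σ m c ΔT = 0:
386·0.79·(T − 340) + 785·2·(T − 35.7) + 177·0.385·(T − 35.7) = 0
(304.94 + 1570 + 68.14) T = 304.94·340 + 1570·35.7 + 68.14·35.7
T ≈ 83.46 °C

T_f ≈ 83.5 °C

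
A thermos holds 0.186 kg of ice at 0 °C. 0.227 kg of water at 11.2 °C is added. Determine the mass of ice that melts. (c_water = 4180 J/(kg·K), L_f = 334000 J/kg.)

Water can give up m c ΔT = 0.227×4180×11.2 = 10627 J before reaching 0 °C.
Fully melting the ice requires m_ice L_f = 0.186×334000 = 62124 J.
10627 J < 62124 J, so only part of the ice melts and the system sits at 0 °C.
Mass melted = 10627/334000 ≈ 0.03182 kg.

m_melted ≈ 0.0318 kg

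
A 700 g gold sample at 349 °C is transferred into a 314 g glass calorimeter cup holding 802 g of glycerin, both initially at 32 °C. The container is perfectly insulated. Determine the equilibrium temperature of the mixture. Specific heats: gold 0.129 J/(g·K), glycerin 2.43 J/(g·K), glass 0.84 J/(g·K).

T_f ≈ 44.4 °C

Taking heat into each body as positive, Σ m c ΔT = 0:
700×0.129×(T − 349) + 802×2.43×(T − 32) + 314×0.84×(T − 32) = 0
90.3(T − 349) + 1948.9(T − 32) + 263.76(T − 32) = 0
(90.3 + 1948.9 + 263.76) T = 90.3×349 + 1948.9×32 + 263.76×32
T = 102319 / 2302.9 = 44.4 °C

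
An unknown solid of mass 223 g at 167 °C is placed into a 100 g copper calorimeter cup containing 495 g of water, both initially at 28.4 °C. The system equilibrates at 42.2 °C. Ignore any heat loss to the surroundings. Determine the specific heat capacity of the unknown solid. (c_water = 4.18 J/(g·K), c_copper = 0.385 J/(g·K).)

c ≈ 1.05 J/(g·K)

Let T be the final temperature. ΣQ_i = 0:
223·c·(42.2 − 167) + 495·4.18·(42.2 − 28.4) + 100·0.385·(42.2 − 28.4) = 0
-27830 c = -29085
c = -29085/-27830 ≈ 1.045 J/(g·K)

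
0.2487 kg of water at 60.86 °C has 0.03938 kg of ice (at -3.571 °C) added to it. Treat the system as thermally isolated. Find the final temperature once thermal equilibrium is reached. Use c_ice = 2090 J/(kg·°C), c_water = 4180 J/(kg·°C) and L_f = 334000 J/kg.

T_f ≈ 41.4 °C

Conservation of energy gives ΣQ = 0:
warm ice to 0 °C: 0.03938×2090×(0 − (-3.571)) = 293.91; melt ice: 0.03938×334000 = 13153; meltwater 0→T: 0.03938×4180×T = 164.61 T; water cools: 0.2487×4180×(T − 60.86) = 1039.6(T − 60.86)
1204.2 T = 63268 − 13447 = 49821
T ≈ 41.37 °C. Since T > 0 °C, the all-ice-melts assumption holds.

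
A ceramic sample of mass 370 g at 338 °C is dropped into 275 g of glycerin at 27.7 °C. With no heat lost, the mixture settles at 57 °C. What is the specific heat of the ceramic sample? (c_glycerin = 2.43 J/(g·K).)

Heat gained plus heat lost sum to zero:
370×c×(57 − 338) + 275×2.43×(57 − 27.7) = 0
-103970 c = -19580
c = -19580/-103970 ≈ 0.1883 J/(g·K)

c ≈ 0.188 J/(g·K)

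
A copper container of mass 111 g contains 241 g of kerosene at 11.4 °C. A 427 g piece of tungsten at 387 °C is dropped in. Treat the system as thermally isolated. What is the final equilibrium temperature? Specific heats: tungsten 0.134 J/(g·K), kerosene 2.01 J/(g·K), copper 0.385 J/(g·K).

T_f ≈ 48.2 °C

T_f is the heat-capacity-weighted average of the initial temperatures:
T_f = (57.22×387 + 484.41×11.4 + 42.73×11.4) / (57.22 + 484.41 + 42.73)
    = 28153 / 584.36 ≈ 48.18 °C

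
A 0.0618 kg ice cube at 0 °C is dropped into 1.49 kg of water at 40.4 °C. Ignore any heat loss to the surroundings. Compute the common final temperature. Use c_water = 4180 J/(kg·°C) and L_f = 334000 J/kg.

T_f ≈ 35.6 °C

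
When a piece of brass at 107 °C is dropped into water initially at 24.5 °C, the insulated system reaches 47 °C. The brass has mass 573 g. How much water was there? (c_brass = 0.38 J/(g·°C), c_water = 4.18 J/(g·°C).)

m ≈ 139 g

Heat lost by the brass = heat gained by the water:
573×0.38×(107 − 47) = m×4.18×(47 − 24.5)
94.05 m = 13064  ⇒  m ≈ 138.9 g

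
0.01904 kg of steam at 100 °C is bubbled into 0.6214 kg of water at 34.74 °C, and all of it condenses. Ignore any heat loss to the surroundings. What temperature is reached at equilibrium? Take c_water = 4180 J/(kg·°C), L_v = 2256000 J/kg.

Conservation of energy gives ΣQ = 0:
condense steam: −0.01904×2256000 = −42954
  condensate cools 100→T: 0.01904×4180×(T − 100) = 79.59(T − 100)
  original water: 2597.5(T − 34.74)
2677 T = 42954 + 7958.7 + 90235 = 141148
T ≈ 52.73 °C (< 100 °C, so full condensation is consistent).

T_f ≈ 52.7 °C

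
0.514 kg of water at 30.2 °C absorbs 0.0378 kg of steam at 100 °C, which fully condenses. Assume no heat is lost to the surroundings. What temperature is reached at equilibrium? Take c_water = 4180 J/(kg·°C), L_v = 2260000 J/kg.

T_f ≈ 72.0 °C

Conservation of energy gives ΣQ = 0:
steam→water at 100 °C releases m L_v = 0.0378×2260000 = 85428; condensate cools 100→T: 0.0378×4180×(T − 100) = 158(T − 100); original water: 2148.5(T − 30.2)
2306.5 T = 85428 + 15800 + 64885 = 166114
T ≈ 72.02 °C — below 100 °C, confirming all the steam condensed.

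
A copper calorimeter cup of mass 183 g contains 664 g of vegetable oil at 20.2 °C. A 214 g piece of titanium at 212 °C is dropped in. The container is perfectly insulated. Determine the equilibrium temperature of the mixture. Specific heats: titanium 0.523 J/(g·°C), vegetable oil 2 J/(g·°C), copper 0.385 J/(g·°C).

Setting the total heat transfer to zero:
214*0.523*(T − 212) + 664*2*(T − 20.2) + 183*0.385*(T − 20.2) = 0
(111.92 + 1328 + 70.45) T = 111.92*212 + 1328*20.2 + 70.45*20.2
T = 51976 / 1510.4 = 34.4 °C

T_f ≈ 34.4 °C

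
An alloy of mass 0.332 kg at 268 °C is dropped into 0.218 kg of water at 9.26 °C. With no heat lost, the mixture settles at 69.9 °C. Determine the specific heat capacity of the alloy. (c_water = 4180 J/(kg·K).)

m_s c (T_s − T_f) = m_water c_water (T_f − T_0):
0.332×c×(268 − 69.9) = 0.218×4180×(69.9 − 9.26)
65.77 c = 55258  ⇒  c ≈ 840.2 J/(kg·K)

c ≈ 840 J/(kg·K)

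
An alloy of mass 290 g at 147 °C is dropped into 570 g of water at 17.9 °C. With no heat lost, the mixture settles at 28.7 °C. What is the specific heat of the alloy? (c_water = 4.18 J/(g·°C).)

Heat lost by the alloy = heat gained by the water:
290×c×(147 − 28.7) = 570×4.18×(28.7 − 17.9)
34307 c = 25732  ⇒  c ≈ 0.7501 J/(g·°C)

c ≈ 0.75 J/(g·°C)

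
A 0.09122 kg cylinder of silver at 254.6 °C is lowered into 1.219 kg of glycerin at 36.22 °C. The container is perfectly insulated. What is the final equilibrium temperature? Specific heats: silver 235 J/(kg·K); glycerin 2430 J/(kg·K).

T_f ≈ 37.8 °C

Taking heat into each body as positive, Σ m c ΔT = 0:
0.09122×235×(T − 254.6) + 1.219×2430×(T − 36.22) = 0
21.44(T − 254.6) + 2962.2(T − 36.22) = 0
(21.44 + 2962.2) T = 21.44×254.6 + 2962.2×36.22
T = 112748/2983.6 ≈ 37.79 °C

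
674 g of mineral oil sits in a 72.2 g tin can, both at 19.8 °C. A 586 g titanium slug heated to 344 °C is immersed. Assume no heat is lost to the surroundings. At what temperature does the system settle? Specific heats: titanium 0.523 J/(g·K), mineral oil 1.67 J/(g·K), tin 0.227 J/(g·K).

T_f ≈ 88.4 °C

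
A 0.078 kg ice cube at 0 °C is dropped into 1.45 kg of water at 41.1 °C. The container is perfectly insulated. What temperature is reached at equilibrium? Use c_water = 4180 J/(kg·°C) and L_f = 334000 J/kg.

T_f ≈ 34.9 °C

Setting the total heat transfer to zero:
fusion: m_ice L_f = 0.078×334000 = 26052
  meltwater 0→T: 0.078×4180×T = 326.04 T
  water cools: 1.45×4180×(T − 41.1) = 6061(T − 41.1)
6387 T = 249107 − 26052 = 223055
T ≈ 34.92 °C. Since T > 0 °C, the all-ice-melts assumption holds.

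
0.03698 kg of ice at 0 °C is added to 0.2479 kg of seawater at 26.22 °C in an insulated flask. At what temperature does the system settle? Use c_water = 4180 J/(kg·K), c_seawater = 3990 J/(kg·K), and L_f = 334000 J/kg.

T_f ≈ 11.9 °C

Energy balance with sensible and latent terms:
melt ice: 0.03698×334000 = 12351; meltwater 0→T: 0.03698×4180×T = 154.58 T; seawater: 989.12(T − 26.22)
1143.7 T = 25935 − 12351 = 13583
T ≈ 11.88 °C. Since T > 0 °C, the all-ice-melts assumption holds.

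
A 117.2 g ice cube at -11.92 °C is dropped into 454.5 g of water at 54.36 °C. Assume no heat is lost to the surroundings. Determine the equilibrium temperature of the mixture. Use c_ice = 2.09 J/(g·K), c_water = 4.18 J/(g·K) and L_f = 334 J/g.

T_f ≈ 25.6 °C

Taking heat into each body as positive, Σ m c ΔT = 0:
warm ice to 0 °C: 117.2·2.09·(0 − (-11.92)) = 2919.8; melt ice: 117.2·334 = 39145; warm the meltwater: 489.9 T; water: 1899.8(T − 54.36)
2389.7 T = 103274 − 42065 = 61209
T ≈ 25.61 °C (positive, so assuming full melt was valid).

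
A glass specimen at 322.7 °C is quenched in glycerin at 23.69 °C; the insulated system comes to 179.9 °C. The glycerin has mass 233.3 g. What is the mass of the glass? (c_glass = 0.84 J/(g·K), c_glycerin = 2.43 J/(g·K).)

m ≈ 738 g

Heat lost by the glass = heat gained by the glycerin:
m×0.84×(322.7 − 179.9) = 233.3×2.43×(179.9 − 23.69)
119.95 m = 88558  ⇒  m ≈ 738.3 g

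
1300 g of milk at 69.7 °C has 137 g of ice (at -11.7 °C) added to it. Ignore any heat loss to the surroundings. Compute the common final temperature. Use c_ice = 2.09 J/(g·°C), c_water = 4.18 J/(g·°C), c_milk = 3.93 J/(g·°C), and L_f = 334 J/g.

Setting the total heat transfer to zero:
warm ice to 0 °C: 137×2.09×(0 − (-11.7)) = 3350.1; melt ice: 137×334 = 45758; meltwater 0→T: 137×4.18×T = 572.66 T; milk cools: 1300×3.93×(T − 69.7) = 5109(T − 69.7)
5681.7 T = 356097 − 49108 = 306989
T ≈ 54.03 °C — above 0 °C, consistent with complete melting.

T_f ≈ 54.0 °C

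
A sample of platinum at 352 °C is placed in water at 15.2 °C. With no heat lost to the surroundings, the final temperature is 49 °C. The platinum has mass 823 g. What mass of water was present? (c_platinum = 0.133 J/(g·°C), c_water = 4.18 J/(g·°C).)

Heat lost by the platinum = heat gained by the water:
823·0.133·(352 − 49) = m·4.18·(49 − 15.2)
141.28 m = 33166  ⇒  m ≈ 234.7 g

m ≈ 235 g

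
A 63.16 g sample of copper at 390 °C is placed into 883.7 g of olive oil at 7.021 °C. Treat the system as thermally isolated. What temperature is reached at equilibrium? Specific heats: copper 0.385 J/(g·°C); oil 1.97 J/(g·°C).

T_f ≈ 12.3 °C

Taking heat into each body as positive, Σ m c ΔT = 0:
63.16·0.385·(T − 390) + 883.7·1.97·(T − 7.021) = 0
1765.2 T = 21706
T = 21706 / 1765.2 = 12.3 °C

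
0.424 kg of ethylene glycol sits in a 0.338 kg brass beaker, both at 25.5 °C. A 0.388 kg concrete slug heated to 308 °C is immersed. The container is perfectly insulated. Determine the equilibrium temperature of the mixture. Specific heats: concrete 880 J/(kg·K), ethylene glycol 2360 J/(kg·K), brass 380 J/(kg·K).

T_f ≈ 91.1 °C

Setting the total heat transfer to zero:
0.388×880×(T − 308) + 0.424×2360×(T − 25.5) + 0.338×380×(T − 25.5) = 0
1470.5 T = 133955
T = 133955 / 1470.5 = 91.1 °C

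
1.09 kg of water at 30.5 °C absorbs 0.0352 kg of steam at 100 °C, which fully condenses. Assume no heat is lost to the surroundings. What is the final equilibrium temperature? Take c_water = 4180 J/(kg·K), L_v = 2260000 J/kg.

T_f ≈ 49.6 °C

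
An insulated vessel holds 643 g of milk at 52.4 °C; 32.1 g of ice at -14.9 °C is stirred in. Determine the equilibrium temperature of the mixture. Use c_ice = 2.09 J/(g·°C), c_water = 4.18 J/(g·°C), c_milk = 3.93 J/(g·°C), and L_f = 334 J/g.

T_f ≈ 45.4 °C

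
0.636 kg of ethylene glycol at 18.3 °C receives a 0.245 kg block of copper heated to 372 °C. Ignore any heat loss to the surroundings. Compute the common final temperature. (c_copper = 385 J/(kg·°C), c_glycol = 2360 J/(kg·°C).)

Taking heat into each body as positive, Σ m c ΔT = 0:
0.245*385*(T − 372) + 0.636*2360*(T − 18.3) = 0
94.33(T − 372) + 1501(T − 18.3) = 0
1595.3 T = 62556
T = 62556/1595.3 ≈ 39.21 °C

T_f ≈ 39.2 °C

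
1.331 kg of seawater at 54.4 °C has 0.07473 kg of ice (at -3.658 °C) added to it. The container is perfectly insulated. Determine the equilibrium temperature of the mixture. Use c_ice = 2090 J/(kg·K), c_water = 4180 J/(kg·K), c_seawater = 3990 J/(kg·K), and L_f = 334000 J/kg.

T_f ≈ 46.8 °C

Setting the total heat transfer to zero:
ice -3.658→0 °C: 0.07473×2090×3.658 = 571.33
  latent heat to melt: 0.07473×334000 = 24960
  meltwater 0→T: 0.07473×4180×T = 312.37 T
  seawater cools: 1.331×3990×(T − 54.4) = 5310.7(T − 54.4)
5623.1 T = 288902 − 25531 = 263370
T ≈ 46.84 °C (positive, so assuming full melt was valid).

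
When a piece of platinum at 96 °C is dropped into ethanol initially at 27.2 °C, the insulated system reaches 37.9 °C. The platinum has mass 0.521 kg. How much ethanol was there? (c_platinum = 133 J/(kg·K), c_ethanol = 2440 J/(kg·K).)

m ≈ 0.154 kg

|Q_platinum| = |Q_ethanol|:
0.521×133×(96 − 37.9) = m×2440×(37.9 − 27.2)
26108 m = 4025.9  ⇒  m ≈ 0.1542 kg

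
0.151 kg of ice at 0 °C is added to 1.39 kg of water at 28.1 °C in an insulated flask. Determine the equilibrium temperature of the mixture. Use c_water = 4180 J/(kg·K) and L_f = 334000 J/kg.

Heat gained plus heat lost sum to zero:
fusion: m_ice L_f = 0.151×334000 = 50434; meltwater 0→T: 0.151×4180×T = 631.18 T; water: 5810.2(T − 28.1)
6441.4 T = 163267 − 50434 = 112833
T ≈ 17.52 °C — above 0 °C, consistent with complete melting.

T_f ≈ 17.5 °C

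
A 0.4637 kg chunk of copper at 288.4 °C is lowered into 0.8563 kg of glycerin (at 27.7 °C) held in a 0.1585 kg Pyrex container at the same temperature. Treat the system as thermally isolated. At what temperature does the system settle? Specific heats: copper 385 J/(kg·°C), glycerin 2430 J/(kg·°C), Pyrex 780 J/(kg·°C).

Conservation of energy gives ΣQ = 0:
0.4637·385·(T − 288.4) + 0.8563·2430·(T − 27.7) + 0.1585·780·(T − 27.7) = 0
2383 T = 112549
T = 112549/2383 ≈ 47.23 °C

T_f ≈ 47.2 °C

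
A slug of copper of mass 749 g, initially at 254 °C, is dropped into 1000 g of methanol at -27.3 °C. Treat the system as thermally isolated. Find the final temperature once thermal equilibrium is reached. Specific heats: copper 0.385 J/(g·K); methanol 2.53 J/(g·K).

T_f ≈ 1.5 °C

Heat lost by the copper equals heat gained by the methanol:
749×0.385×(254 − T) = 1000×2.53×(T − (-27.3))
288.37(254 − T) = 2530(T − (-27.3))
2818.4 T = 4175.7  ⇒  T ≈ 1.48 °C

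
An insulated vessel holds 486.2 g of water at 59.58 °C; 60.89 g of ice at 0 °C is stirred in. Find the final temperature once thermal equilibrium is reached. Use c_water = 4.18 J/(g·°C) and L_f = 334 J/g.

T_f ≈ 44.1 °C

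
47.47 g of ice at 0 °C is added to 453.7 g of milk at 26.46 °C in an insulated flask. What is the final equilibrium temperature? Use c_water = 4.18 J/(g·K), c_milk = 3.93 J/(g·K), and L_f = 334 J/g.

T_f ≈ 15.8 °C

Heat gained plus heat lost sum to zero:
melt ice: 47.47×334 = 15855
  warm the meltwater: 198.42 T
  milk cools: 453.7×3.93×(T − 26.46) = 1783(T − 26.46)
1981.5 T = 47179 − 15855 = 31324
T ≈ 15.81 °C (positive, so assuming full melt was valid).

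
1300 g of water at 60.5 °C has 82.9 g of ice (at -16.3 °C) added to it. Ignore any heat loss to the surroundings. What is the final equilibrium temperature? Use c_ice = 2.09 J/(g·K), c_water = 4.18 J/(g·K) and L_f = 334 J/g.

T_f ≈ 51.6 °C

Conservation of energy gives ΣQ = 0:
warm ice to 0 °C: 82.9·2.09·(0 − (-16.3)) = 2824.2
  fusion: m_ice L_f = 82.9·334 = 27689
  warm the meltwater: 346.52 T
  water: 5434(T − 60.5)
5780.5 T = 328757 − 30513 = 298244
T ≈ 51.59 °C (positive, so assuming full melt was valid).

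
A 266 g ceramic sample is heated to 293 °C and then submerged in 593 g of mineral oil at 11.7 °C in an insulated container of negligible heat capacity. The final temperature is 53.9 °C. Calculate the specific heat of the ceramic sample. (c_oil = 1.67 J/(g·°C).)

c ≈ 0.657 J/(g·°C)

m_s c (T_s − T_f) = m_oil c_oil (T_f − T_0):
266×c×(293 − 53.9) = 593×1.67×(53.9 − 11.7)
63601 c = 41791  ⇒  c ≈ 0.6571 J/(g·°C)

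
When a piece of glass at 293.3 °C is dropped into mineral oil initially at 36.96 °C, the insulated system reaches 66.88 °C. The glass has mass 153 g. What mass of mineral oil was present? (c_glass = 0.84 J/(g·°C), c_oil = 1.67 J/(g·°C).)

|Q_glass| = |Q_oil|:
153×0.84×(293.3 − 66.88) = m×1.67×(66.88 − 36.96)
49.97 m = 29099  ⇒  m ≈ 582.4 g

m ≈ 582 g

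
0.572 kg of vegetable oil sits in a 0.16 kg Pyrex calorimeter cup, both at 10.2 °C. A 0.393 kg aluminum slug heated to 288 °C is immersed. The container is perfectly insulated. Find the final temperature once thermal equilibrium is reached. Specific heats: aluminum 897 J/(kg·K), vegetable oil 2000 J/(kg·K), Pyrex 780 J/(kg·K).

Taking heat into each body as positive, Σ m c ΔT = 0:
0.393*897*(T − 288) + 0.572*2000*(T − 10.2) + 0.16*780*(T − 10.2) = 0
352.52(T − 288) + 1144(T − 10.2) + 124.8(T − 10.2) = 0
(352.52 + 1144 + 124.8) T = 352.52*288 + 1144*10.2 + 124.8*10.2
T ≈ 70.60 °C

T_f ≈ 70.6 °C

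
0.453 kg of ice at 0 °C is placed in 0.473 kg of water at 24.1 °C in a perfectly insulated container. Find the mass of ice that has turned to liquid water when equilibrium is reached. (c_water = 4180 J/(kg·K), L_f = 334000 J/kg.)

m_melted ≈ 0.143 kg

Heat available from the water dropping to 0 °C: 0.473·4180·24.1 = 47649 J.
Fully melting the ice requires m_ice L_f = 0.453·334000 = 151302 J.
That's not enough to melt it all — equilibrium is at 0 °C with ice remaining.
m_melted·334000 = 47649  ⇒  m_melted ≈ 0.1427 kg.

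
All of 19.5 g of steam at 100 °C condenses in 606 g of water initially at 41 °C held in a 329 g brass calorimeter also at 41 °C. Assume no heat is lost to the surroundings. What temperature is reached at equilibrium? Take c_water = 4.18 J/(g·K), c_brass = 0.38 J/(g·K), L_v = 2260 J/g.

Sum of m c ΔT and latent-heat terms is zero:
steam→water at 100 °C releases m L_v = 19.5·2260 = 44070
  condensate cools 100→T: 19.5·4.18·(T − 100) = 81.51(T − 100)
  original water: 2533.1(T − 41)
  brass cup: 329·0.38·(T − 41) = 125.02(T − 41)
2739.6 T = 44070 + 8151 + 108982 = 161203
T ≈ 58.84 °C — below 100 °C, confirming all the steam condensed.

T_f ≈ 58.8 °C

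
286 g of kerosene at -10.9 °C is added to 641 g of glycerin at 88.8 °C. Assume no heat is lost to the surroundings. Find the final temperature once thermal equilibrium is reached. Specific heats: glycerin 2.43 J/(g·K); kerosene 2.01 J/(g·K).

T_f ≈ 61.9 °C

Taking heat into each body as positive, Σ m c ΔT = 0:
641×2.43×(T − 88.8) + 286×2.01×(T − (-10.9)) = 0
2132.5 T = 132052
T = 132052/2132.5 ≈ 61.92 °C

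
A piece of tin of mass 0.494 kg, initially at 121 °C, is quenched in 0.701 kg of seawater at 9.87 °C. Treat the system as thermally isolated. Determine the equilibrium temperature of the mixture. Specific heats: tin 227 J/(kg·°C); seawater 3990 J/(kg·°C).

Taking heat into each body as positive, Σ m c ΔT = 0:
0.494·227·(T − 121) + 0.701·3990·(T − 9.87) = 0
112.14(T − 121) + 2797(T − 9.87) = 0
2909.1 T = 41175
T = 41175 / 2909.1 = 14.2 °C

T_f ≈ 14.2 °C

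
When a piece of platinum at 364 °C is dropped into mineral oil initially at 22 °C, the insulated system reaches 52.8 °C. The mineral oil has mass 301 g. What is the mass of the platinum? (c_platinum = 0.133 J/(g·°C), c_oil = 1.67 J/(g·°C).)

m ≈ 374 g

|Q_platinum| = |Q_oil|:
m·0.133·(364 − 52.8) = 301·1.67·(52.8 − 22)
41.39 m = 15482  ⇒  m ≈ 374.1 g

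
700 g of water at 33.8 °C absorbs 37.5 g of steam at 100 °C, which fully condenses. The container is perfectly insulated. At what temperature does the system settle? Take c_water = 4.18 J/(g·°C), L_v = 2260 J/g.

Setting the total heat transfer to zero:
condense steam: −37.5×2260 = −84750
  condensed water 100 °C→T: 156.75(T − 100)
  original water: 2926(T − 33.8)
3082.8 T = 84750 + 15675 + 98899 = 199324
T ≈ 64.66 °C (< 100 °C, so full condensation is consistent).

T_f ≈ 64.7 °C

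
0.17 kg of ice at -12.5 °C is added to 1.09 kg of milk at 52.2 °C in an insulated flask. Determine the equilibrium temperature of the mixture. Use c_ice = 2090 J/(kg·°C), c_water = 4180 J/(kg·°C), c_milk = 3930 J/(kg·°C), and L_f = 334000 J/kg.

Net heat exchanged in the isolated system is zero:
ice -12.5→0 °C: 0.17×2090×12.5 = 4441.2; latent heat to melt: 0.17×334000 = 56780; meltwater 0→T: 0.17×4180×T = 710.6 T; milk: 4283.7(T − 52.2)
4994.3 T = 223609 − 61221 = 162388
T ≈ 32.51 °C — above 0 °C, consistent with complete melting.

T_f ≈ 32.5 °C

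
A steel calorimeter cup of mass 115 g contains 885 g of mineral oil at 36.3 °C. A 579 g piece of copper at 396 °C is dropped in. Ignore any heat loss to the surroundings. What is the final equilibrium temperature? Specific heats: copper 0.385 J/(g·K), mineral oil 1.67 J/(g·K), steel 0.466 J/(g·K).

Taking heat into each body as positive, Σ m c ΔT = 0:
579×0.385×(T − 396) + 885×1.67×(T − 36.3) + 115×0.466×(T − 36.3) = 0
222.91(T − 396) + 1478(T − 36.3) + 53.59(T − 36.3) = 0
(222.91 + 1478 + 53.59) T = 222.91×396 + 1478×36.3 + 53.59×36.3
T ≈ 82.00 °C

T_f ≈ 82.0 °C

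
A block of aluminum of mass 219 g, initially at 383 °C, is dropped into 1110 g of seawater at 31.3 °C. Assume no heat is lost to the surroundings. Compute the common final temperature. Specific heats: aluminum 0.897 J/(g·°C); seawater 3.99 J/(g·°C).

Heat gained plus heat lost sum to zero:
219·0.897·(T − 383) + 1110·3.99·(T − 31.3) = 0
196.44(T − 383) + 4428.9(T − 31.3) = 0
(196.44 + 4428.9) T = 196.44·383 + 4428.9·31.3
T ≈ 46.24 °C

T_f ≈ 46.2 °C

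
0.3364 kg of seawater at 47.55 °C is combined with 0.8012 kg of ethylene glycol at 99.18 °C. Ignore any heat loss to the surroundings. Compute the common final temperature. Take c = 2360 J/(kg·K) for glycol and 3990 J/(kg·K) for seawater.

Heat lost by the glycol equals heat gained by the seawater:
0.8012·2360·(99.18 − T) = 0.3364·3990·(T − 47.55)
1890.8(99.18 − T) = 1342.2(T − 47.55)
3233.1 T = 251356  ⇒  T ≈ 77.75 °C

T_f ≈ 77.7 °C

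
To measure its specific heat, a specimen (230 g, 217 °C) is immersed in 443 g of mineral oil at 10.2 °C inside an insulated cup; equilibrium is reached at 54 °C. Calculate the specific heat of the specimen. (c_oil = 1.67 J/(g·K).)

c ≈ 0.864 J/(g·K)

Heat lost by the specimen = heat gained by the oil:
230×c×(217 − 54) = 443×1.67×(54 − 10.2)
37490 c = 32404  ⇒  c ≈ 0.8643 J/(g·K)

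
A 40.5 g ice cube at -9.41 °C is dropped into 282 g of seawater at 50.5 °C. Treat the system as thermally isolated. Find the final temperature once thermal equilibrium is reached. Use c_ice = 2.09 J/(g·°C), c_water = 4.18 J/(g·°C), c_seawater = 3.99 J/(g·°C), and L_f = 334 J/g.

Let T be the final temperature. ΣQ_i = 0:
warm ice to 0 °C: 40.5×2.09×(0 − (-9.41)) = 796.51
  latent heat to melt: 40.5×334 = 13527
  meltwater 0→T: 40.5×4.18×T = 169.29 T
  seawater: 1125.2(T − 50.5)
1294.5 T = 56822 − 14324 = 42498
T ≈ 32.83 °C — above 0 °C, consistent with complete melting.

T_f ≈ 32.8 °C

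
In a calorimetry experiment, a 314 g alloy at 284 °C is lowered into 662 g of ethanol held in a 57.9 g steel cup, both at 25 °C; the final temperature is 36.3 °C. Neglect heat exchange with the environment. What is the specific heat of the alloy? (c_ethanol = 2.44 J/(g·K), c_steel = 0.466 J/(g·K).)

c ≈ 0.239 J/(g·K)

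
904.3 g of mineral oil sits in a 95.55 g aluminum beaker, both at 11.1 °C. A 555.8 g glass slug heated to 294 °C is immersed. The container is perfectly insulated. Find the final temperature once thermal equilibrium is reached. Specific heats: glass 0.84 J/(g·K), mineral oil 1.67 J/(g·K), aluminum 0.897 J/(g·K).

Heat gained plus heat lost sum to zero:
555.8*0.84*(T − 294) + 904.3*1.67*(T − 11.1) + 95.55*0.897*(T − 11.1) = 0
466.87(T − 294) + 1510.2(T − 11.1) + 85.71(T − 11.1) = 0
2062.8 T = 154975
T = 154975 / 2062.8 = 75.1 °C

T_f ≈ 75.1 °C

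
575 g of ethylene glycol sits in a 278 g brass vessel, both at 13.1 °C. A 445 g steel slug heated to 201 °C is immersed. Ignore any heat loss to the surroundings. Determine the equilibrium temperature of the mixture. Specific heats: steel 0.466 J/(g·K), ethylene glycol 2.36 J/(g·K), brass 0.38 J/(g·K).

T_f is the heat-capacity-weighted average of the initial temperatures:
T_f = (207.37×201 + 1357×13.1 + 105.64×13.1) / (207.37 + 1357 + 105.64)
    = 60842 / 1670 ≈ 36.43 °C

T_f ≈ 36.4 °C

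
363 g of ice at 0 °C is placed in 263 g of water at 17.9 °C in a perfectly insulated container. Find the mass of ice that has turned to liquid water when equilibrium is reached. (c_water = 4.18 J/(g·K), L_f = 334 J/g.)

m_melted ≈ 58.9 g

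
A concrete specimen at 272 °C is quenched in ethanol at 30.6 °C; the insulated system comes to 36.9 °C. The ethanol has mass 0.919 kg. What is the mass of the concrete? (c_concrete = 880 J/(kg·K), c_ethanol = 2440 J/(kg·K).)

m ≈ 0.0683 kg

Heat lost by the concrete = heat gained by the ethanol:
m×880×(272 − 36.9) = 0.919×2440×(36.9 − 30.6)
206888 m = 14127  ⇒  m ≈ 0.06828 kg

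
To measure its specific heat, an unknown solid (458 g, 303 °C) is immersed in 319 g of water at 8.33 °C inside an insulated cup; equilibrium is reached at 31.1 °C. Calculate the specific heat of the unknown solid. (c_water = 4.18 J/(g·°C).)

m_s c (T_s − T_f) = m_water c_water (T_f − T_0):
458·c·(303 − 31.1) = 319·4.18·(31.1 − 8.33)
124530 c = 30362  ⇒  c ≈ 0.2438 J/(g·°C)

c ≈ 0.244 J/(g·°C)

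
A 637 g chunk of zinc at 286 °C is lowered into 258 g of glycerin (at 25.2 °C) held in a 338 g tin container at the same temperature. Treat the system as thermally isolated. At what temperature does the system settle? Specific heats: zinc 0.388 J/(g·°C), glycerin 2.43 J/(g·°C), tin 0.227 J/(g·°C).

With ΣQ=0 the equilibrium temperature is the m·c-weighted mean:
T_f = (247.16×286 + 626.94×25.2 + 76.73×25.2) / (247.16 + 626.94 + 76.73)
    = 88419 / 950.82 ≈ 92.99 °C

T_f ≈ 93.0 °C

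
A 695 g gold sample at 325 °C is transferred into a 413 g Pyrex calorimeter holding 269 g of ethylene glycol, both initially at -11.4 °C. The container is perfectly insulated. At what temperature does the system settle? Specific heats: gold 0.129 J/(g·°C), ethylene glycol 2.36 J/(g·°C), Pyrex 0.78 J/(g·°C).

T_f ≈ 17.4 °C

Heat gained plus heat lost sum to zero:
695·0.129·(T − 325) + 269·2.36·(T − (-11.4)) + 413·0.78·(T − (-11.4)) = 0
(89.66 + 634.84 + 322.14) T = 89.66·325 + 634.84·(-11.4) + 322.14·(-11.4)
T = 18228 / 1046.6 = 17.4 °C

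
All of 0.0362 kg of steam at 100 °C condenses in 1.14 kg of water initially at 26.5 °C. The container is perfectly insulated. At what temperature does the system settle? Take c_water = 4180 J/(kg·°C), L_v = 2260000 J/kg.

T_f ≈ 45.4 °C

Energy conservation, ΣQ = 0:
condense steam: −0.0362·2260000 = −81812
  condensed water 100 °C→T: 151.32(T − 100)
  water warms: 1.14·4180·(T − 26.5) = 4765.2(T − 26.5)
4916.5 T = 81812 + 15132 + 126278 = 223221
T ≈ 45.40 °C — below 100 °C, confirming all the steam condensed.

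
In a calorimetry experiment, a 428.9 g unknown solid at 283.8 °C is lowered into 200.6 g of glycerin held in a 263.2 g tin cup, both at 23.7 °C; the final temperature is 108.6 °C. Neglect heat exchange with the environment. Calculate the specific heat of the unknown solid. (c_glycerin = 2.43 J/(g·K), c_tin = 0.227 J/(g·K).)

Net heat exchanged in the isolated system is zero:
428.9×c×(108.6 − 283.8) + 200.6×2.43×(108.6 − 23.7) + 263.2×0.227×(108.6 − 23.7) = 0
-75143 c = -46458
c = -46458/-75143 ≈ 0.6183 J/(g·K)

c ≈ 0.618 J/(g·K)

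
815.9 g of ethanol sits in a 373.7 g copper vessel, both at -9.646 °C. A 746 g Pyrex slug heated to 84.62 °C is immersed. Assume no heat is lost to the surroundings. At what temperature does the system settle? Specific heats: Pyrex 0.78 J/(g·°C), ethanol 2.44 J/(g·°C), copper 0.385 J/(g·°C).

T_f ≈ 10.5 °C

Taking heat into each body as positive, Σ m c ΔT = 0:
746·0.78·(T − 84.62) + 815.9·2.44·(T − (-9.646)) + 373.7·0.385·(T − (-9.646)) = 0
2716.6 T = 28648
T = 28648 / 2716.6 = 10.5 °C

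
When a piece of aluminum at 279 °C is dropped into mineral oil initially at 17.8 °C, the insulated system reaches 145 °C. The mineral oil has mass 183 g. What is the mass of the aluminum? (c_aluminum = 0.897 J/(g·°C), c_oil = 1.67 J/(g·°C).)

|Q_aluminum| = |Q_oil|:
m·0.897·(279 − 145) = 183·1.67·(145 − 17.8)
120.2 m = 38874  ⇒  m ≈ 323.4 g

m ≈ 323 g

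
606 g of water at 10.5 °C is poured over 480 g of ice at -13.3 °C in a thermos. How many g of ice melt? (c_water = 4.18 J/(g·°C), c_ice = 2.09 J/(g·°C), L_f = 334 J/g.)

Cooling the water to 0 °C releases 606×4.18×10.5 = 26597 J.
Of that, 480×2.09×13.3 = 13343 J goes to bring the ice to 0 °C, leaving 13255 J.
Melting all 480 g of ice would need 480×334 = 160320 J.
13255 J < 160320 J, so only part of the ice melts and the system sits at 0 °C.
Mass melted = 13255/334 ≈ 39.68 g.

m_melted ≈ 39.7 g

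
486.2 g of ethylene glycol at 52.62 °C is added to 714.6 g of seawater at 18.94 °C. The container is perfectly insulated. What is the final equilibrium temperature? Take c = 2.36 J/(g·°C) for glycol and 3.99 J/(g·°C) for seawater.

T_f ≈ 28.6 °C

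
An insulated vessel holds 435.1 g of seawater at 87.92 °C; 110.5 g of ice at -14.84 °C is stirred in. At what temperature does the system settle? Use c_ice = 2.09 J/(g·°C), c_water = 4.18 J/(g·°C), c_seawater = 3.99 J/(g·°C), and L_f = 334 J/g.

Conservation of energy gives ΣQ = 0:
ice -14.84→0 °C: 110.5×2.09×14.84 = 3427.2; fusion: m_ice L_f = 110.5×334 = 36907; warm the meltwater: 461.89 T; seawater cools: 435.1×3.99×(T − 87.92) = 1736(T − 87.92)
2197.9 T = 152633 − 40334 = 112299
T ≈ 51.09 °C (positive, so assuming full melt was valid).

T_f ≈ 51.1 °C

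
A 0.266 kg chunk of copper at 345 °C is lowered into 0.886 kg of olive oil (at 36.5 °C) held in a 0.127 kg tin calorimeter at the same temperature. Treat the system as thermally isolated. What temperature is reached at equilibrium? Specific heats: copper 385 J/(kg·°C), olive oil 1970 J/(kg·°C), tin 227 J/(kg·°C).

Net heat exchanged in the isolated system is zero:
0.266*385*(T − 345) + 0.886*1970*(T − 36.5) + 0.127*227*(T − 36.5) = 0
(102.41 + 1745.4 + 28.83) T = 102.41*345 + 1745.4*36.5 + 28.83*36.5
T ≈ 53.33 °C

T_f ≈ 53.3 °C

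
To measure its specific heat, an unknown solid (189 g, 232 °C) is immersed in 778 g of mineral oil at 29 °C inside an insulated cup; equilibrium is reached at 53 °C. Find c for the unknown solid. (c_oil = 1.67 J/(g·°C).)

Taking heat into each body as positive, Σ m c ΔT = 0:
189·c·(53 − 232) + 778·1.67·(53 − 29) = 0
-33831 c = -31182
c = -31182/-33831 ≈ 0.9217 J/(g·°C)

c ≈ 0.922 J/(g·°C)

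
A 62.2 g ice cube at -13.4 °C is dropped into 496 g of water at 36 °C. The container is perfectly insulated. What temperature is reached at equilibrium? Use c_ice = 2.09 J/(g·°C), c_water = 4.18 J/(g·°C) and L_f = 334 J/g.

T_f ≈ 22.3 °C

Setting the total heat transfer to zero:
warm ice to 0 °C: 62.2·2.09·(0 − (-13.4)) = 1742; latent heat to melt: 62.2·334 = 20775; warm the meltwater: 260 T; water cools: 496·4.18·(T − 36) = 2073.3(T − 36)
2333.3 T = 74638 − 22517 = 52121
T ≈ 22.34 °C. Since T > 0 °C, the all-ice-melts assumption holds.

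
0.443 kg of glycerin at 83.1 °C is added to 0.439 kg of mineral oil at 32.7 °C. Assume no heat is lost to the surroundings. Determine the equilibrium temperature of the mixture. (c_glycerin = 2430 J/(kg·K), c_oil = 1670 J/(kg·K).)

T_f ≈ 62.7 °C

Heat lost by the glycerin equals heat gained by the oil:
0.443*2430*(83.1 − T) = 0.439*1670*(T − 32.7)
1076.5(83.1 − T) = 733.13(T − 32.7)
1809.6 T = 113430  ⇒  T ≈ 62.68 °C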